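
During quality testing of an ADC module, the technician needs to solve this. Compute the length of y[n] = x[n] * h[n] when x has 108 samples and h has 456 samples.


Linear convolution output length:
L = N + M - 1
  = 108 + 456 - 1
  = 563 samples

563


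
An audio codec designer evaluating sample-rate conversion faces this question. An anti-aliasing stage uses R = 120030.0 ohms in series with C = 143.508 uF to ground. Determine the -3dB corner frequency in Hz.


Cutoff frequency of a first-order RC filter:
fc = 1 / (2 * pi * R * C)
C = 143.508 uF = 0.000143508 F
fc = 1 / (2 * pi * 120030.0 * 0.000143508)
   = 1 / 108.22953346824
   = 0.00924 Hz

0.00924 Hz


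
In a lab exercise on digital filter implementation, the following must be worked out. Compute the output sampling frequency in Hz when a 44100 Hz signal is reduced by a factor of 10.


Decimation reduces the sample rate:
fs_out = fs_in / M
       = 44100 / 10
       = 4410.0 Hz

4410.0 Hz


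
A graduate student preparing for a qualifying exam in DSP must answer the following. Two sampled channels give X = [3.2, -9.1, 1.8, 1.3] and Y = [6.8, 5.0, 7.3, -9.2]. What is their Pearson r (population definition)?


Pearson correlation coefficient (population):
r = cov(X,Y) / (std(X) * std(Y))
Mean X = -0.7, Mean Y = 2.475
Cov(X,Y) = -3.9075
Std(X) = 4.89949, Std(Y) = 6.794621
r = -0.1174

-0.1174


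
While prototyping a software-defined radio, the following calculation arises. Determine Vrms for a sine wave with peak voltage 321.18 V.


RMS voltage for a sinusoidal waveform:
V_rms = V_peak / sqrt(2)
      = 321.18 / 1.414214
      = 227.109 V

227.109 V


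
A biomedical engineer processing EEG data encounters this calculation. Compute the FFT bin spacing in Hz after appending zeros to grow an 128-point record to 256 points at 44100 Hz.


Frequency resolution after zero-padding:
N_padded = 128 * 2 = 256
df = fs / N_padded
   = 44100 / 256
   = 172.2656 Hz

172.2656 Hz


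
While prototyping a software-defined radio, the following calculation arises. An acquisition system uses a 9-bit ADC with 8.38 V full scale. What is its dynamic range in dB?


Dynamic range from full-scale to LSB:
V_min = V_max / 2^bits = 8.38 / 2^9
DR = 20 * log10(V_max / V_min)
   = 20 * log10(2^9)
   = 20 * 9 * log10(2)
   = 54.19 dB

54.19 dB


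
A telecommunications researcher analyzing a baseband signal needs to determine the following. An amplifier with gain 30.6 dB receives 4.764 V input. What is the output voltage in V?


Output voltage from dB gain:
V_out = V_in * 10^(gain_dB / 20)
      = 4.764 * 10^(30.6 / 20)
      = 4.764 * 33.884416
      = 161.4254 V

161.4254 V


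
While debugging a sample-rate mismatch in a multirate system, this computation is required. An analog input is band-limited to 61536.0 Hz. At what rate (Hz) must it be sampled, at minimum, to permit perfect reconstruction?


The Nyquist rate is twice the maximum frequency component.
fs_min = 2 * fmax
      = 2 * 61536.0
      = 123072.0 Hz

123072.0


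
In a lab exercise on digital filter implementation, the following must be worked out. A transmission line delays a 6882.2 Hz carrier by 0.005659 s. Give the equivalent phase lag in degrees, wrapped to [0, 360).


Phase shift from frequency and time delay:
phi = 360 * f * t_delay
    = 360 * 6882.2 * 0.005659
    = 14020.69 degrees
    mod 360 = 340.69 degrees

340.69 degrees


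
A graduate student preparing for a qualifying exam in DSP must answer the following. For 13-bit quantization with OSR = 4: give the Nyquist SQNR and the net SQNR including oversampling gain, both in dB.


Step 1 — baseline SQNR at Nyquist:
SQNR_base = 6.02*N + 1.76
          = 6.02*13 + 1.76
          = 80.02 dB

Step 2 — oversampling processing gain:
G = 10*log10(OSR) = 10*log10(4) = 6.02 dB

Step 3 — total:
SQNR_total = 80.02 + 6.02 = 86.04 dB

Base SQNR = 80.02 dB; oversampled SQNR = 86.04 dB


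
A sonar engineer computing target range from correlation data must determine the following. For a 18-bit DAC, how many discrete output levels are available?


Number of quantization levels = 2^N
= 2^18
= 262144

262144


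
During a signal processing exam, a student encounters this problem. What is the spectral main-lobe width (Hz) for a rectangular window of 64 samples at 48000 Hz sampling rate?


Main lobe width for a rectangular window:
Width = 2 * fs / N
      = 2 * 48000 / 64
      = 96000 / 64
      = 1500.0 Hz

1500.0 Hz


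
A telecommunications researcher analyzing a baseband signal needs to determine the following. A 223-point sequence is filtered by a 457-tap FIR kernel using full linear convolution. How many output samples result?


Linear convolution output length:
L = N + M - 1
  = 223 + 457 - 1
  = 679 samples

679


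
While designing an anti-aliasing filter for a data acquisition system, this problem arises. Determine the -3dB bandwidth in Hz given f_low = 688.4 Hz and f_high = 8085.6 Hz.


Bandwidth is the difference of -3dB frequencies:
BW = f_high - f_low
   = 8085.6 - 688.4
   = 7397.2 Hz

7397.2 Hz


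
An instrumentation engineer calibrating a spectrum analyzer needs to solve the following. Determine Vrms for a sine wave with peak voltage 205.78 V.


RMS voltage for a sinusoidal waveform:
V_rms = V_peak / sqrt(2)
      = 205.78 / 1.414214
      = 145.508 V

145.508 V


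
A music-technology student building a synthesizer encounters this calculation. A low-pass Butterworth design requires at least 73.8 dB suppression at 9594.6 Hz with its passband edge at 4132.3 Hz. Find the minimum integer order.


Butterworth filter order formula:
n = log10(10^(A/10) - 1) / (2 * log10(f_stop/f_pass))
10^(73.8/10) - 1 = 23988328.1902
f_stop/f_pass = 9594.6 / 4132.3 = 2.3219
n = 10.0865 -> ceil = 11

11


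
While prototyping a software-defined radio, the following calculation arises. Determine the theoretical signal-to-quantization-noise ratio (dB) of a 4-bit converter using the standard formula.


Theoretical SNR for a full-scale sinusoid:
SNR = 6.02 * N + 1.76
    = 6.02 * 4 + 1.76
    = 24.08 + 1.76
    = 25.84 dB

25.84 dB


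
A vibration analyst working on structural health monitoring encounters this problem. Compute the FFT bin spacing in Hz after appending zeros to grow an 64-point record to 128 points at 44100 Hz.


Frequency resolution after zero-padding:
N_padded = 64 * 2 = 128
df = fs / N_padded
   = 44100 / 128
   = 344.5312 Hz

344.5312 Hz


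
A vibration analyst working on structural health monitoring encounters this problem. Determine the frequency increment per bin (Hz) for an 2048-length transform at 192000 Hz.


DFT frequency resolution:
df = fs / N
   = 192000 / 2048
   = 93.75 Hz

93.75 Hz


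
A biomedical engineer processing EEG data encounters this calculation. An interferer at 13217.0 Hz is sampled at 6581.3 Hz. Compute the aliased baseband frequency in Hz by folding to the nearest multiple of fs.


Compute the nearest integer multiple of fs to the signal:
n = round(13217.0 / 6581.3) = 2
f_alias = |13217.0 - 2 * 6581.3|
        = |13217.0 - 13162.6|
        = 54.4 Hz

54.4


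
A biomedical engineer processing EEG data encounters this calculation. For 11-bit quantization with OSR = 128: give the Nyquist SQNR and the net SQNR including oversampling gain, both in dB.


Step 1 — baseline SQNR at Nyquist:
SQNR_base = 6.02*N + 1.76
          = 6.02*11 + 1.76
          = 67.98 dB

Step 2 — oversampling processing gain:
G = 10*log10(OSR) = 10*log10(128) = 21.07 dB

Step 3 — total:
SQNR_total = 67.98 + 21.07 = 89.05 dB

Base SQNR = 67.98 dB; oversampled SQNR = 89.05 dB


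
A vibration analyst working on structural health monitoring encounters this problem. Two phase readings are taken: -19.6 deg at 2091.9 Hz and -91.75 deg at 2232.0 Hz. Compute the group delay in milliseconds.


Group delay from phase difference:
tau = -d(phi)/d(omega)
d(phi) = -72.15 deg = -1.259255 rad
d(omega) = 2*pi*(2232.0 - 2091.9) = 880.2743 rad/s
tau = -(-1.259255) / 880.2743
    = 1.4305 ms

1.4305 ms


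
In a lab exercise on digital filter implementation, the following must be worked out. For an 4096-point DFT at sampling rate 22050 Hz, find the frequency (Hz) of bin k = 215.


Frequency of DFT bin k:
f_k = k * fs / N
    = 215 * 22050 / 4096
    = 4740750 / 4096
    = 1157.41 Hz

1157.41 Hz


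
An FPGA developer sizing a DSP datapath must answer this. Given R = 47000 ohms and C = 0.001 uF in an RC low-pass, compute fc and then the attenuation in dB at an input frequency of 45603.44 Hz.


Step 1 — cutoff frequency:
fc = 1 / (2*pi*R*C)
C = 0.001 uF = 1e-09 F
fc = 1 / (2*pi*47000*1e-09)
   = 3386.275 Hz

Step 2 — magnitude at f = 45603.44 Hz:
|H(f)| = 1 / sqrt(1 + (f/fc)^2)
f/fc = 45603.44 / 3386.275 = 13.46714
|H| = 1 / sqrt(1 + 181.36386) = 0.0740509
|H|_dB = 20*log10(0.0740509) = -22.61 dB

fc = 3386.275 Hz; |H(45603.44 Hz)| = -22.61 dB


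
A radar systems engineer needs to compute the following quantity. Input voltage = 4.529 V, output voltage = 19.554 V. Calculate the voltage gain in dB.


Voltage gain in dB:
G = 20 * log10(Vout / Vin)
  = 20 * log10(19.554 / 4.529)
  = 20 * log10(4.317509)
  = 20 * 0.635233
  = 12.7 dB

12.7 dB


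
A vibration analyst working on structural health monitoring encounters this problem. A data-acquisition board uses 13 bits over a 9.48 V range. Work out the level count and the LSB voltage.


Step 1 — number of quantization levels:
L = 2^N = 2^13 = 8192

Step 2 — LSB step size:
delta = Vfs / L
      = 9.48 / 8192
      = 0.00115723 V

Levels = 8192; step size = 0.00115723 V


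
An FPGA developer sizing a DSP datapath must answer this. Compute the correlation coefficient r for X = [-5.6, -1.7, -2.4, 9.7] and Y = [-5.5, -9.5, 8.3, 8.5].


Pearson correlation coefficient (population):
r = cov(X,Y) / (std(X) * std(Y))
Mean X = -0.0, Mean Y = 0.45
Cov(X,Y) = 27.37
Std(X) = 5.790078, Std(Y) = 8.075116
r = 0.5854

0.5854


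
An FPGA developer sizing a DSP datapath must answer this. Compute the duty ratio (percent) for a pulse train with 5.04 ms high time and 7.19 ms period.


Duty cycle as a percentage:
DC = (t_on / T) * 100
   = (5.04 / 7.19) * 100
   = 0.700974 * 100
   = 70.1 %

70.1 %


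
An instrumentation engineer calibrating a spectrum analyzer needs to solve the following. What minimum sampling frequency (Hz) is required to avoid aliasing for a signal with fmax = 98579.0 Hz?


The Nyquist rate is twice the maximum frequency component.
fs_min = 2 * fmax
      = 2 * 98579.0
      = 197158.0 Hz

197158.0


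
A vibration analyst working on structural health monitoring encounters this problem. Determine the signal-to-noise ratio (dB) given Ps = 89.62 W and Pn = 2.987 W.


SNR in decibels:
SNR = 10 * log10(Ps / Pn)
    = 10 * log10(89.62 / 2.987)
    = 10 * log10(30.0033)
    = 10 * 1.4772
    = 14.77 dB

14.77 dB


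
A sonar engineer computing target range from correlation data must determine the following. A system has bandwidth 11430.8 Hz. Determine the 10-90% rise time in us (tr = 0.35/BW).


Rise time from bandwidth relationship:
tr = 0.35 / BW
   = 0.35 / 11430.8
   = 3.061902929e-05 s
   = 30.619 us

30.619 us


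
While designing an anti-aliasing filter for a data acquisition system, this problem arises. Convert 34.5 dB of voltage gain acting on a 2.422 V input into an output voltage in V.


Output voltage from dB gain:
V_out = V_in * 10^(gain_dB / 20)
      = 2.422 * 10^(34.5 / 20)
      = 2.422 * 53.088444
      = 128.5802 V

128.5802 V


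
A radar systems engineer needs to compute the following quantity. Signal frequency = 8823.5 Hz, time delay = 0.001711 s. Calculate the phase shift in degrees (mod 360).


Phase shift from frequency and time delay:
phi = 360 * f * t_delay
    = 360 * 8823.5 * 0.001711
    = 5434.92 degrees
    mod 360 = 34.92 degrees

34.92 degrees


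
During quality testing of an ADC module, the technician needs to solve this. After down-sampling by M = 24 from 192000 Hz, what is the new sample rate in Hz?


Decimation reduces the sample rate:
fs_out = fs_in / M
       = 192000 / 24
       = 8000.0 Hz

8000.0 Hz


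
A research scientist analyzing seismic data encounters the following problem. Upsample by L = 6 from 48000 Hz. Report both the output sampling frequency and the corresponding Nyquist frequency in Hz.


Step 1 — output sample rate after interpolation by L:
fs_out = L * fs_in = 6 * 48000 = 288000 Hz

Step 2 — Nyquist frequency of the output stream:
f_Nyq = fs_out / 2 = 288000 / 2 = 144000.0 Hz

fs_out = 288000 Hz; f_Nyquist = 144000.0 Hz


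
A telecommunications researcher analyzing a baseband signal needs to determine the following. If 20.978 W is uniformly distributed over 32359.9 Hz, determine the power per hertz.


Power spectral density:
PSD = P / BW
    = 20.978 / 32359.9
    = 0.00064827 W/Hz

0.00064827 W/Hz


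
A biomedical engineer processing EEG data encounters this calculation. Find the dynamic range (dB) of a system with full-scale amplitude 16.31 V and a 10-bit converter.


Dynamic range from full-scale to LSB:
V_min = V_max / 2^bits = 16.31 / 2^10
DR = 20 * log10(V_max / V_min)
   = 20 * log10(2^10)
   = 20 * 10 * log10(2)
   = 60.21 dB

60.21 dB


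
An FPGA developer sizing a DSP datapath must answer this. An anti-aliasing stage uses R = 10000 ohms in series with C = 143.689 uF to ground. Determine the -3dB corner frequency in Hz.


Cutoff frequency of a first-order RC filter:
fc = 1 / (2 * pi * R * C)
C = 143.689 uF = 0.000143689 F
fc = 1 / (2 * pi * 10000 * 0.000143689)
   = 1 / 9.0282461360333
   = 0.110763 Hz

0.110763 Hz


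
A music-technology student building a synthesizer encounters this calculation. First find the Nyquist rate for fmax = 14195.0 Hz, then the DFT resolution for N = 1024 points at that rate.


Step 1 — Nyquist sampling rate:
fs = 2 * fmax = 2 * 14195.0 = 28390.0 Hz

Step 2 — DFT bin spacing:
df = fs / N = 28390.0 / 1024 = 27.7246 Hz

27.7246 Hz


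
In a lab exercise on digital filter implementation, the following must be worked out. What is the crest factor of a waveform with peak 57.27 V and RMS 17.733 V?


Crest factor is the ratio of peak to RMS:
CF = V_peak / V_rms
   = 57.27 / 17.733
   = 3.2296

3.2296


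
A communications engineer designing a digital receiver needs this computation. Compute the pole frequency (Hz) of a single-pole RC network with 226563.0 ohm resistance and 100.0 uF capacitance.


Cutoff frequency of a first-order RC filter:
fc = 1 / (2 * pi * R * C)
C = 100.0 uF = 0.0001 F
fc = 1 / (2 * pi * 226563.0 * 0.0001)
   = 1 / 142.35373127505
   = 0.007025 Hz

0.007025 Hz


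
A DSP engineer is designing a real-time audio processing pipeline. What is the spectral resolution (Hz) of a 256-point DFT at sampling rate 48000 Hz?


DFT frequency resolution:
df = fs / N
   = 48000 / 256
   = 187.5 Hz

187.5 Hz


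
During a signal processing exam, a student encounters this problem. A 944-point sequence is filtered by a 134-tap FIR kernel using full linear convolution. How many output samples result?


Linear convolution output length:
L = N + M - 1
  = 944 + 134 - 1
  = 1077 samples

1077


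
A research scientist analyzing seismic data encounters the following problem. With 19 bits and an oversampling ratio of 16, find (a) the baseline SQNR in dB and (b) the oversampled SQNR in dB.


Step 1 — baseline SQNR at Nyquist:
SQNR_base = 6.02*N + 1.76
          = 6.02*19 + 1.76
          = 116.14 dB

Step 2 — oversampling processing gain:
G = 10*log10(OSR) = 10*log10(16) = 12.04 dB

Step 3 — total:
SQNR_total = 116.14 + 12.04 = 128.18 dB

Base SQNR = 116.14 dB; oversampled SQNR = 128.18 dB


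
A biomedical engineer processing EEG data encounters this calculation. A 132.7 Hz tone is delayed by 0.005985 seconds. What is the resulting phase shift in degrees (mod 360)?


Phase shift from frequency and time delay:
phi = 360 * f * t_delay
    = 360 * 132.7 * 0.005985
    = 285.92 degrees
    mod 360 = 285.92 degrees

285.92 degrees


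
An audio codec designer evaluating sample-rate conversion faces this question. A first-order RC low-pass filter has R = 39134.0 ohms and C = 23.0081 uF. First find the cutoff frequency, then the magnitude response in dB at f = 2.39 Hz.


Step 1 — cutoff frequency:
fc = 1 / (2*pi*R*C)
C = 23.0081 uF = 2.30081e-05 F
fc = 1 / (2*pi*39134.0*2.30081e-05)
   = 0.17676 Hz

Step 2 — magnitude at f = 2.39 Hz:
|H(f)| = 1 / sqrt(1 + (f/fc)^2)
f/fc = 2.39 / 0.17676 = 13.521159
|H| = 1 / sqrt(1 + 182.821741) = 0.0737567
|H|_dB = 20*log10(0.0737567) = -22.64 dB

fc = 0.17676 Hz; |H(2.39 Hz)| = -22.64 dB


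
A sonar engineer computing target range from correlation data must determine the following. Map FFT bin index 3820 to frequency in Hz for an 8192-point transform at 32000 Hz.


Frequency of DFT bin k:
f_k = k * fs / N
    = 3820 * 32000 / 8192
    = 122240000 / 8192
    = 14921.875 Hz

14921.875 Hz


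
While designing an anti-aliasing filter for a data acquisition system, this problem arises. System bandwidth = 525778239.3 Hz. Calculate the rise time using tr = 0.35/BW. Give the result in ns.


Rise time from bandwidth relationship:
tr = 0.35 / BW
   = 0.35 / 525778239.3
   = 6.65679889e-10 s
   = 0.6657 ns

0.6657 ns


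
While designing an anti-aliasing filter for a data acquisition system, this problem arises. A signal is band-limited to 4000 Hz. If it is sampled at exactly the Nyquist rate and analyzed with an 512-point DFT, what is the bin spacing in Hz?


Step 1 — Nyquist sampling rate:
fs = 2 * fmax = 2 * 4000 = 8000 Hz

Step 2 — DFT bin spacing:
df = fs / N = 8000 / 512 = 15.625 Hz

15.625 Hz


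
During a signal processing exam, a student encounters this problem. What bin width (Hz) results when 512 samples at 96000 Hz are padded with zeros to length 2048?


Frequency resolution after zero-padding:
N_padded = 512 * 4 = 2048
df = fs / N_padded
   = 96000 / 2048
   = 46.875 Hz

46.875 Hz


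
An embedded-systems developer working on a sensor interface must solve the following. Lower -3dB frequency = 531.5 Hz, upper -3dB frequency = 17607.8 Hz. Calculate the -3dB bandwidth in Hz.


Bandwidth is the difference of -3dB frequencies:
BW = f_high - f_low
   = 17607.8 - 531.5
   = 17076.3 Hz

17076.3 Hz


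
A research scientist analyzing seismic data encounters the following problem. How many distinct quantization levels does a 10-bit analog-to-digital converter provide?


Number of quantization levels = 2^N
= 2^10
= 1024

1024


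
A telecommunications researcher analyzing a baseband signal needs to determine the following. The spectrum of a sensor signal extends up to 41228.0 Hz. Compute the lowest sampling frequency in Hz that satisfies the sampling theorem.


The Nyquist rate is twice the maximum frequency component.
fs_min = 2 * fmax
      = 2 * 41228.0
      = 82456.0 Hz

82456.0


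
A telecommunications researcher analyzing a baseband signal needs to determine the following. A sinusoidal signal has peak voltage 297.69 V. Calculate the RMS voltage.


RMS voltage for a sinusoidal waveform:
V_rms = V_peak / sqrt(2)
      = 297.69 / 1.414214
      = 210.499 V

210.499 V


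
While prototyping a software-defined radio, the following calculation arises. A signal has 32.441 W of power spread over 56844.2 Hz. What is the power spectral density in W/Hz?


Power spectral density:
PSD = P / BW
    = 32.441 / 56844.2
    = 0.0005707 W/Hz

0.0005707 W/Hz


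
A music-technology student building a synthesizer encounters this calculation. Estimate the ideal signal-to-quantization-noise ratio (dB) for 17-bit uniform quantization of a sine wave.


Theoretical SNR for a full-scale sinusoid:
SNR = 6.02 * N + 1.76
    = 6.02 * 17 + 1.76
    = 102.34 + 1.76
    = 104.1 dB

104.1 dB


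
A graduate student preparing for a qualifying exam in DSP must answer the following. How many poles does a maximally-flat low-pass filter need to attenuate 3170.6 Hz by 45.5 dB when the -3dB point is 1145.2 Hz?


Butterworth filter order formula:
n = log10(10^(A/10) - 1) / (2 * log10(f_stop/f_pass))
10^(45.5/10) - 1 = 35480.3389
f_stop/f_pass = 3170.6 / 1145.2 = 2.7686
n = 5.144 -> ceil = 6

6


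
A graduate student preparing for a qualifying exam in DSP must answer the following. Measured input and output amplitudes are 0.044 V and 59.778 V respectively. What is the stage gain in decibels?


Voltage gain in dB:
G = 20 * log10(Vout / Vin)
  = 20 * log10(59.778 / 0.044)
  = 20 * log10(1358.590909)
  = 20 * 3.133089
  = 62.66 dB

62.66 dB


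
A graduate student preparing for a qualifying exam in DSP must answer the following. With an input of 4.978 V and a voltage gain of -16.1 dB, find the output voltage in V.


Output voltage from dB gain:
V_out = V_in * 10^(gain_dB / 20)
      = 4.978 * 10^(-16.1 / 20)
      = 4.978 * 0.156675
      = 0.7799 V

0.7799 V


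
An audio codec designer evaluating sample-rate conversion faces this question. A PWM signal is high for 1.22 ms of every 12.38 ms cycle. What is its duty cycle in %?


Duty cycle as a percentage:
DC = (t_on / T) * 100
   = (1.22 / 12.38) * 100
   = 0.098546 * 100
   = 9.85 %

9.85 %


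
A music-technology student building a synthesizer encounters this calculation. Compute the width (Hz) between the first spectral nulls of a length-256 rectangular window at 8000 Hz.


Main lobe width for a rectangular window:
Width = 2 * fs / N
      = 2 * 8000 / 256
      = 16000 / 256
      = 62.5 Hz

62.5 Hz


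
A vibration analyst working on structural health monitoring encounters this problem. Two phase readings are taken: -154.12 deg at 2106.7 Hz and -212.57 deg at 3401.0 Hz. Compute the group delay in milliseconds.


Group delay from phase difference:
tau = -d(phi)/d(omega)
d(phi) = -58.45 deg = -1.020145 rad
d(omega) = 2*pi*(3401.0 - 2106.7) = 8132.3267 rad/s
tau = -(-1.020145) / 8132.3267
    = 0.1254 ms

0.1254 ms


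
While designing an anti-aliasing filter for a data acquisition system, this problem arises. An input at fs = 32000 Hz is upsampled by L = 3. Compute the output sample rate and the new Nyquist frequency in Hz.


Step 1 — output sample rate after interpolation by L:
fs_out = L * fs_in = 3 * 32000 = 96000 Hz

Step 2 — Nyquist frequency of the output stream:
f_Nyq = fs_out / 2 = 96000 / 2 = 48000.0 Hz

fs_out = 96000 Hz; f_Nyquist = 48000.0 Hz


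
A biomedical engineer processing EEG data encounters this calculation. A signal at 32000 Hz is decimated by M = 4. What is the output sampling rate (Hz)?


Decimation reduces the sample rate:
fs_out = fs_in / M
       = 32000 / 4
       = 8000.0 Hz

8000.0 Hz


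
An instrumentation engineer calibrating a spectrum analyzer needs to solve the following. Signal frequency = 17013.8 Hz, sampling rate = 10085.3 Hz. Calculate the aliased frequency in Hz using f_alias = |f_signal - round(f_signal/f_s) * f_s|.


Compute the nearest integer multiple of fs to the signal:
n = round(17013.8 / 10085.3) = 2
f_alias = |17013.8 - 2 * 10085.3|
        = |17013.8 - 20170.6|
        = 3156.8 Hz

3156.8


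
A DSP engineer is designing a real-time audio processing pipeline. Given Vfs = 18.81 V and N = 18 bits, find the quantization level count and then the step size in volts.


Step 1 — number of quantization levels:
L = 2^N = 2^18 = 262144

Step 2 — LSB step size:
delta = Vfs / L
      = 18.81 / 262144
      = 7.175e-05 V

Levels = 262144; step size = 7.175e-05 V


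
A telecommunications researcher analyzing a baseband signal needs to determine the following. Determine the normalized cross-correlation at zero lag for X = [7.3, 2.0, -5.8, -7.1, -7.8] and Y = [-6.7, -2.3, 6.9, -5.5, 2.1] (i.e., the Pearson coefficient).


Pearson correlation coefficient (population):
r = cov(X,Y) / (std(X) * std(Y))
Mean X = -2.28, Mean Y = -1.1
Cov(X,Y) = -16.68
Std(X) = 5.936127, Std(Y) = 5.027922
r = -0.5589

-0.5589


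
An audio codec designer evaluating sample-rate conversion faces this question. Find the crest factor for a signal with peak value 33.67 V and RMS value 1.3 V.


Crest factor is the ratio of peak to RMS:
CF = V_peak / V_rms
   = 33.67 / 1.3
   = 25.9

25.9


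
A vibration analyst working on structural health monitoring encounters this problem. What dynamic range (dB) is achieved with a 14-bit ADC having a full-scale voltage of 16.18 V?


Dynamic range from full-scale to LSB:
V_min = V_max / 2^bits = 16.18 / 2^14
DR = 20 * log10(V_max / V_min)
   = 20 * log10(2^14)
   = 20 * 14 * log10(2)
   = 84.29 dB

84.29 dB


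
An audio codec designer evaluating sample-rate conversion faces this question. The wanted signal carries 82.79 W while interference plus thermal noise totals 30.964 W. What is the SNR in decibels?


SNR in decibels:
SNR = 10 * log10(Ps / Pn)
    = 10 * log10(82.79 / 30.964)
    = 10 * log10(2.6738)
    = 10 * 0.4271
    = 4.27 dB

4.27 dB


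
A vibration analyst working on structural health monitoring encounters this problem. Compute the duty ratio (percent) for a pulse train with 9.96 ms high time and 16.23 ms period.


Duty cycle as a percentage:
DC = (t_on / T) * 100
   = (9.96 / 16.23) * 100
   = 0.613678 * 100
   = 61.37 %

61.37 %


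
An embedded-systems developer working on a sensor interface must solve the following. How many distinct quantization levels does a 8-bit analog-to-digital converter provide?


Number of quantization levels = 2^N
= 2^8
= 256

256


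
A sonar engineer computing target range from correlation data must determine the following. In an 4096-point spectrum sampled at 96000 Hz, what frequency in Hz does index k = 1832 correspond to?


Frequency of DFT bin k:
f_k = k * fs / N
    = 1832 * 96000 / 4096
    = 175872000 / 4096
    = 42937.5 Hz

42937.5 Hz


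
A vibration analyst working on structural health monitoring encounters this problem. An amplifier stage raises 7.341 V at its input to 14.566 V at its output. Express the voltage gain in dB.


Voltage gain in dB:
G = 20 * log10(Vout / Vin)
  = 20 * log10(14.566 / 7.341)
  = 20 * log10(1.984198)
  = 20 * 0.297585
  = 5.95 dB

5.95 dB


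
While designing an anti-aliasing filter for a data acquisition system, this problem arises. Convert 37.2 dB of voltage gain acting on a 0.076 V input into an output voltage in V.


Output voltage from dB gain:
V_out = V_in * 10^(gain_dB / 20)
      = 0.076 * 10^(37.2 / 20)
      = 0.076 * 72.443596
      = 5.5057 V

5.5057 V


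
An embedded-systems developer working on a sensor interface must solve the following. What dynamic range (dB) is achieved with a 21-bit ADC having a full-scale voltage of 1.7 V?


Dynamic range from full-scale to LSB:
V_min = V_max / 2^bits = 1.7 / 2^21
DR = 20 * log10(V_max / V_min)
   = 20 * log10(2^21)
   = 20 * 21 * log10(2)
   = 126.43 dB

126.43 dB


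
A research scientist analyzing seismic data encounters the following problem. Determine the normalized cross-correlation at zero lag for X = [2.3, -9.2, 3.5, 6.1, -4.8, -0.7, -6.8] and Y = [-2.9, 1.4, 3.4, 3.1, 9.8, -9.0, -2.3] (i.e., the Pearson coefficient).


Pearson correlation coefficient (population):
r = cov(X,Y) / (std(X) * std(Y))
Mean X = -1.3714, Mean Y = 0.5
Cov(X,Y) = -1.291429
Std(X) = 5.291425, Std(Y) = 5.504803
r = -0.0443

-0.0443


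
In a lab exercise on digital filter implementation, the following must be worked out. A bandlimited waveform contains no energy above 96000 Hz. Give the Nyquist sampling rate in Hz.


The Nyquist rate is twice the maximum frequency component.
fs_min = 2 * fmax
      = 2 * 96000
      = 192000 Hz

192000


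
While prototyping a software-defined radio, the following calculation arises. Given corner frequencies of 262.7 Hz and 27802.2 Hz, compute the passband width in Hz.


Bandwidth is the difference of -3dB frequencies:
BW = f_high - f_low
   = 27802.2 - 262.7
   = 27539.5 Hz

27539.5 Hz


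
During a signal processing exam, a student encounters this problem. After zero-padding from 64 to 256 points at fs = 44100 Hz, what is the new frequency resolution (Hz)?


Frequency resolution after zero-padding:
N_padded = 64 * 4 = 256
df = fs / N_padded
   = 44100 / 256
   = 172.2656 Hz

172.2656 Hz


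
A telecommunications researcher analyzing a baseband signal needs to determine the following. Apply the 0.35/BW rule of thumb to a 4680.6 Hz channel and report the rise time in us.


Rise time from bandwidth relationship:
tr = 0.35 / BW
   = 0.35 / 4680.6
   = 7.477673803e-05 s
   = 74.7767 us

74.7767 us


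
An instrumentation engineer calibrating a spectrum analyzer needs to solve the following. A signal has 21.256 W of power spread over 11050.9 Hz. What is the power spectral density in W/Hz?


Power spectral density:
PSD = P / BW
    = 21.256 / 11050.9
    = 0.00192346 W/Hz

0.00192346 W/Hz


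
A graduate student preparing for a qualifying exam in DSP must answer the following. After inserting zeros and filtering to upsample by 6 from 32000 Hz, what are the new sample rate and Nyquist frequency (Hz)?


Step 1 — output sample rate after interpolation by L:
fs_out = L * fs_in = 6 * 32000 = 192000 Hz

Step 2 — Nyquist frequency of the output stream:
f_Nyq = fs_out / 2 = 192000 / 2 = 96000.0 Hz

fs_out = 192000 Hz; f_Nyquist = 96000.0 Hz


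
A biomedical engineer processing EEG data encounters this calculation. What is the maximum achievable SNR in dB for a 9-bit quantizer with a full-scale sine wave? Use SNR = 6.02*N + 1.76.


Theoretical SNR for a full-scale sinusoid:
SNR = 6.02 * N + 1.76
    = 6.02 * 9 + 1.76
    = 54.18 + 1.76
    = 55.94 dB

55.94 dB


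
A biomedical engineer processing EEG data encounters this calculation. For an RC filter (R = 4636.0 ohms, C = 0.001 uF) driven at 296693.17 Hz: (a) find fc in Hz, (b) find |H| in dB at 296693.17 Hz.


Step 1 — cutoff frequency:
fc = 1 / (2*pi*R*C)
C = 0.001 uF = 1e-09 F
fc = 1 / (2*pi*4636.0*1e-09)
   = 34330.229 Hz

Step 2 — magnitude at f = 296693.17 Hz:
|H(f)| = 1 / sqrt(1 + (f/fc)^2)
f/fc = 296693.17 / 34330.229 = 8.64233
|H| = 1 / sqrt(1 + 74.689868) = 0.1149426
|H|_dB = 20*log10(0.1149426) = -18.79 dB

fc = 34330.229 Hz; |H(296693.17 Hz)| = -18.79 dB


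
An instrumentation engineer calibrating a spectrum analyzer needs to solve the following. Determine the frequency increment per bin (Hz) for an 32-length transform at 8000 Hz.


DFT frequency resolution:
df = fs / N
   = 8000 / 32
   = 250.0 Hz

250.0 Hz


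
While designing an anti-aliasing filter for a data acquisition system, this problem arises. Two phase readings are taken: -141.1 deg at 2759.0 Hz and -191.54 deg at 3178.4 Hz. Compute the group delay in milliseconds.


Group delay from phase difference:
tau = -d(phi)/d(omega)
d(phi) = -50.44 deg = -0.880344 rad
d(omega) = 2*pi*(3178.4 - 2759.0) = 2635.1679 rad/s
tau = -(-0.880344) / 2635.1679
    = 0.3341 ms

0.3341 ms


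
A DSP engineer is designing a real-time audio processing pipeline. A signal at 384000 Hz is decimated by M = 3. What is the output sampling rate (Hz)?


Decimation reduces the sample rate:
fs_out = fs_in / M
       = 384000 / 3
       = 128000.0 Hz

128000.0 Hz


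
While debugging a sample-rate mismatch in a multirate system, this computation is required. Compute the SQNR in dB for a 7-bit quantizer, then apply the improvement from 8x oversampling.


Step 1 — baseline SQNR at Nyquist:
SQNR_base = 6.02*N + 1.76
          = 6.02*7 + 1.76
          = 43.9 dB

Step 2 — oversampling processing gain:
G = 10*log10(OSR) = 10*log10(8) = 9.03 dB

Step 3 — total:
SQNR_total = 43.9 + 9.03 = 52.93 dB

Base SQNR = 43.9 dB; oversampled SQNR = 52.93 dB


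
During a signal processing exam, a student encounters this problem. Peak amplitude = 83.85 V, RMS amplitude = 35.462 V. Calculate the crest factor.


Crest factor is the ratio of peak to RMS:
CF = V_peak / V_rms
   = 83.85 / 35.462
   = 2.3645

2.3645


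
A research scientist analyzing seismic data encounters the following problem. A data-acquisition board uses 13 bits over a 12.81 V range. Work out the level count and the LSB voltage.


Step 1 — number of quantization levels:
L = 2^N = 2^13 = 8192

Step 2 — LSB step size:
delta = Vfs / L
      = 12.81 / 8192
      = 0.00156372 V

Levels = 8192; step size = 0.00156372 V


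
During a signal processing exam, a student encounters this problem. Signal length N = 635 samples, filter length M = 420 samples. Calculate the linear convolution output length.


Linear convolution output length:
L = N + M - 1
  = 635 + 420 - 1
  = 1054 samples

1054


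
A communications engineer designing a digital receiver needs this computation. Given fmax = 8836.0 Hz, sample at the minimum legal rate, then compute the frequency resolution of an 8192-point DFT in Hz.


Step 1 — Nyquist sampling rate:
fs = 2 * fmax = 2 * 8836.0 = 17672.0 Hz

Step 2 — DFT bin spacing:
df = fs / N = 17672.0 / 8192 = 2.1572 Hz

2.1572 Hz


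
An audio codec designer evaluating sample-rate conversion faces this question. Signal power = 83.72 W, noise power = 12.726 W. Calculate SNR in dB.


SNR in decibels:
SNR = 10 * log10(Ps / Pn)
    = 10 * log10(83.72 / 12.726)
    = 10 * log10(6.5787)
    = 10 * 0.8181
    = 8.18 dB

8.18 dB


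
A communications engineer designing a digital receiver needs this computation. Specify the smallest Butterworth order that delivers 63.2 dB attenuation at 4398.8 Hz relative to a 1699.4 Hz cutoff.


Butterworth filter order formula:
n = log10(10^(A/10) - 1) / (2 * log10(f_stop/f_pass))
10^(63.2/10) - 1 = 2089295.1309
f_stop/f_pass = 4398.8 / 1699.4 = 2.5884
n = 7.6506 -> ceil = 8

8


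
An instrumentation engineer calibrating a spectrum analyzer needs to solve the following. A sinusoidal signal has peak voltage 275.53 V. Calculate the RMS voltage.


RMS voltage for a sinusoidal waveform:
V_rms = V_peak / sqrt(2)
      = 275.53 / 1.414214
      = 194.829 V

194.829 V


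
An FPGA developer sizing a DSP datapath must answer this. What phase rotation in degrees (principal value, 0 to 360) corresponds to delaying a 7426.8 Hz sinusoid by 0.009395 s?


Phase shift from frequency and time delay:
phi = 360 * f * t_delay
    = 360 * 7426.8 * 0.009395
    = 25118.92 degrees
    mod 360 = 278.92 degrees

278.92 degrees


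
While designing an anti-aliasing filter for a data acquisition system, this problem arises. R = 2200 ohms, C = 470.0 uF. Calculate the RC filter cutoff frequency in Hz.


Cutoff frequency of a first-order RC filter:
fc = 1 / (2 * pi * R * C)
C = 470.0 uF = 0.00047 F
fc = 1 / (2 * pi * 2200 * 0.00047)
   = 1 / 6.4968136076237
   = 0.153922 Hz

0.153922 Hz


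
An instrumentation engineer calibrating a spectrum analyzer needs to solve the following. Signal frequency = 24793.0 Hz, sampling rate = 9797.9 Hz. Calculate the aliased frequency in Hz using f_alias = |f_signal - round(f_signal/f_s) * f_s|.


Compute the nearest integer multiple of fs to the signal:
n = round(24793.0 / 9797.9) = 3
f_alias = |24793.0 - 3 * 9797.9|
        = |24793.0 - 29393.7|
        = 4600.7 Hz

4600.7


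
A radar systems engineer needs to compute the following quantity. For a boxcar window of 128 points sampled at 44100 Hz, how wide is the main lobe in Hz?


Main lobe width for a rectangular window:
Width = 2 * fs / N
      = 2 * 44100 / 128
      = 88200 / 128
      = 689.062 Hz

689.062 Hz


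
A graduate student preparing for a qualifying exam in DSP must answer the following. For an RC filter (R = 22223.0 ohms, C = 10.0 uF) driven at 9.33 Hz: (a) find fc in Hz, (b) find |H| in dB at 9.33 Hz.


Step 1 — cutoff frequency:
fc = 1 / (2*pi*R*C)
C = 10.0 uF = 1e-05 F
fc = 1 / (2*pi*22223.0*1e-05)
   = 0.716172 Hz

Step 2 — magnitude at f = 9.33 Hz:
|H(f)| = 1 / sqrt(1 + (f/fc)^2)
f/fc = 9.33 / 0.716172 = 13.027597
|H| = 1 / sqrt(1 + 169.718284) = 0.076535
|H|_dB = 20*log10(0.076535) = -22.32 dB

fc = 0.716172 Hz; |H(9.33 Hz)| = -22.32 dB


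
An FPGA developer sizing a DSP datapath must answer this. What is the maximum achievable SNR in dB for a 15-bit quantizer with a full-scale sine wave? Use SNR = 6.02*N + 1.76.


Theoretical SNR for a full-scale sinusoid:
SNR = 6.02 * N + 1.76
    = 6.02 * 15 + 1.76
    = 90.3 + 1.76
    = 92.06 dB

92.06 dB


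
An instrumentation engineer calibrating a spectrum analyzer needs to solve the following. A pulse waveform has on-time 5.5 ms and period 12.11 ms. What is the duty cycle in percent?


Duty cycle as a percentage:
DC = (t_on / T) * 100
   = (5.5 / 12.11) * 100
   = 0.45417 * 100
   = 45.42 %

45.42 %


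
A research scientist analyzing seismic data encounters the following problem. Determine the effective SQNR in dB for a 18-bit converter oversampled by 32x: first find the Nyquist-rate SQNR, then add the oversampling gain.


Step 1 — baseline SQNR at Nyquist:
SQNR_base = 6.02*N + 1.76
          = 6.02*18 + 1.76
          = 110.12 dB

Step 2 — oversampling processing gain:
G = 10*log10(OSR) = 10*log10(32) = 15.05 dB

Step 3 — total:
SQNR_total = 110.12 + 15.05 = 125.17 dB

Base SQNR = 110.12 dB; oversampled SQNR = 125.17 dB


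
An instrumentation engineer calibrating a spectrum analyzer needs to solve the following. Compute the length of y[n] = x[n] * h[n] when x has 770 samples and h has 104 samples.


Linear convolution output length:
L = N + M - 1
  = 770 + 104 - 1
  = 873 samples

873


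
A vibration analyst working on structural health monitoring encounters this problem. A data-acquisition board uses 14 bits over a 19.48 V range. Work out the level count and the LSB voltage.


Step 1 — number of quantization levels:
L = 2^N = 2^14 = 16384

Step 2 — LSB step size:
delta = Vfs / L
      = 19.48 / 16384
      = 0.00118896 V

Levels = 16384; step size = 0.00118896 V


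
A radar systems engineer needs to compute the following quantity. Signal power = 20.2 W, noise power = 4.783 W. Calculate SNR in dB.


SNR in decibels:
SNR = 10 * log10(Ps / Pn)
    = 10 * log10(20.2 / 4.783)
    = 10 * log10(4.2233)
    = 10 * 0.6257
    = 6.26 dB

6.26 dB


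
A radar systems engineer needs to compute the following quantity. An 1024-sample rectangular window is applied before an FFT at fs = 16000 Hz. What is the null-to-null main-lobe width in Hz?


Main lobe width for a rectangular window:
Width = 2 * fs / N
      = 2 * 16000 / 1024
      = 32000 / 1024
      = 31.25 Hz

31.25 Hz


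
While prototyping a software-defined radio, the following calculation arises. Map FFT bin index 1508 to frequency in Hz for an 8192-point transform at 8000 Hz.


Frequency of DFT bin k:
f_k = k * fs / N
    = 1508 * 8000 / 8192
    = 12064000 / 8192
    = 1472.656 Hz

1472.656 Hz


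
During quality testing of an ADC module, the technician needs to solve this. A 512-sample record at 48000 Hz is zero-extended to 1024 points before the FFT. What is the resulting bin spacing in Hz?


Frequency resolution after zero-padding:
N_padded = 512 * 2 = 1024
df = fs / N_padded
   = 48000 / 1024
   = 46.875 Hz

46.875 Hz


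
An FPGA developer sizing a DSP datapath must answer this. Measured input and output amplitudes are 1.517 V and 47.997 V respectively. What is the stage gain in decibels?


Voltage gain in dB:
G = 20 * log10(Vout / Vin)
  = 20 * log10(47.997 / 1.517)
  = 20 * log10(31.63942)
  = 20 * 1.500229
  = 30.0 dB

30.0 dB


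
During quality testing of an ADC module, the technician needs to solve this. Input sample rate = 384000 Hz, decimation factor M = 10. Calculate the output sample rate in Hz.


Decimation reduces the sample rate:
fs_out = fs_in / M
       = 384000 / 10
       = 38400.0 Hz

38400.0 Hz


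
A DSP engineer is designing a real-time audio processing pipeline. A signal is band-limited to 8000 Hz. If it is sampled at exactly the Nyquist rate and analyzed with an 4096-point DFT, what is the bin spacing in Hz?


Step 1 — Nyquist sampling rate:
fs = 2 * fmax = 2 * 8000 = 16000 Hz

Step 2 — DFT bin spacing:
df = fs / N = 16000 / 4096 = 3.9062 Hz

3.9062 Hz
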